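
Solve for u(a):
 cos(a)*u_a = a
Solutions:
 u(a) = C1 + Integral(a/cos(a), a)


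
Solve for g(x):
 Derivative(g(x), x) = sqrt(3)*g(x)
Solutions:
 g(x) = C1*exp(sqrt(3)*x)


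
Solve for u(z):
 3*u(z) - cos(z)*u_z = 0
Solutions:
 u(z) = C1*(sin(z) + 1)^(3/2)/(sin(z) - 1)^(3/2)


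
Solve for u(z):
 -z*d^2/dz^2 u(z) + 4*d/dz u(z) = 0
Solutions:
 u(z) = C1 + C2*z^5


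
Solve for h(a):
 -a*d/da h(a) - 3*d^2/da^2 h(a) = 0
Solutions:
 h(a) = C1 + C2*erf(sqrt(6)*a/6)


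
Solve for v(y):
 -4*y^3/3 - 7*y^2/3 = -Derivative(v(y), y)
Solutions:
 v(y) = C1 + y^4/3 + 7*y^3/9


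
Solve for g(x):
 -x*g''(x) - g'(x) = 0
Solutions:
 g(x) = C1 + C2*log(x)


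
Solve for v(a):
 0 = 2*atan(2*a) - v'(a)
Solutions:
 v(a) = C1 + 2*a*atan(2*a) - log(4*a^2 + 1)/2


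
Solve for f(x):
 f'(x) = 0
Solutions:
 f(x) = C1


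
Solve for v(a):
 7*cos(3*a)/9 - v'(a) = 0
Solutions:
 v(a) = C1 + 7*sin(3*a)/27


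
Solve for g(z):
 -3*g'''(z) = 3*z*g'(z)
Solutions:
 g(z) = C1 + Integral(C2*airyai(-z) + C3*airybi(-z), z)


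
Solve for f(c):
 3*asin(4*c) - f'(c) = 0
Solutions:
 f(c) = C1 + 3*c*asin(4*c) + 3*sqrt(1 - 16*c^2)/4


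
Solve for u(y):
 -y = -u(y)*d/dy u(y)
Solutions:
 u(y) = -sqrt(C1 + y^2)
 u(y) = sqrt(C1 + y^2)


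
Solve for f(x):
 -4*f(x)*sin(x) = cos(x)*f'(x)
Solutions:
 f(x) = C1*cos(x)^4


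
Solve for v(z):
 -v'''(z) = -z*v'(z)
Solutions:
 v(z) = C1 + Integral(C2*airyai(z) + C3*airybi(z), z)


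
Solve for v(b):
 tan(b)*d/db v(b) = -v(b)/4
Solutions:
 v(b) = C1/sin(b)^(1/4)


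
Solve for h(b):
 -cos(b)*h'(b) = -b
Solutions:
 h(b) = C1 + Integral(b/cos(b), b)


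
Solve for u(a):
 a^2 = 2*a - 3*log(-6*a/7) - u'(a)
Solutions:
 u(a) = C1 - a^3/3 + a^2 - 3*a*log(-a) + 3*a*(-log(6) + 1 + log(7))


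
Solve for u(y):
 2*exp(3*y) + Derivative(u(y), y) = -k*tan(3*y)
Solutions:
 u(y) = C1 + k*log(cos(3*y))/3 - 2*exp(3*y)/3


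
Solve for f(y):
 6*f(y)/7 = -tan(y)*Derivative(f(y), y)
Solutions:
 f(y) = C1/sin(y)^(6/7)


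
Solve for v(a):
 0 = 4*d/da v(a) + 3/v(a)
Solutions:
 v(a) = -sqrt(C1 - 6*a)/2
 v(a) = sqrt(C1 - 6*a)/2


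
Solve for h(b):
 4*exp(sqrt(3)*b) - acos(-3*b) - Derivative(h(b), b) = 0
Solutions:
 h(b) = C1 - b*acos(-3*b) - sqrt(1 - 9*b^2)/3 + 4*sqrt(3)*exp(sqrt(3)*b)/3


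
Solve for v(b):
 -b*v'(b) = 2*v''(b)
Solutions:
 v(b) = C1 + C2*erf(b/2)


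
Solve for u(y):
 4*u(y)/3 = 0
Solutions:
 u(y) = 0


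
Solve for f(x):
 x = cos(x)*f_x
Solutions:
 f(x) = C1 + Integral(x/cos(x), x)


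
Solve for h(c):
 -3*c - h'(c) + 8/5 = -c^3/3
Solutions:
 h(c) = C1 + c^4/12 - 3*c^2/2 + 8*c/5


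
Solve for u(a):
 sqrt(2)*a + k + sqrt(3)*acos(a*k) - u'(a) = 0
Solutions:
 u(a) = C1 + sqrt(2)*a^2/2 + a*k + sqrt(3)*Piecewise((a*acos(a*k) - sqrt(-a^2*k^2 + 1)/k, Ne(k, 0)), (pi*a/2, True))


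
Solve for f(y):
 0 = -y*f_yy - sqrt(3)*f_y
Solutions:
 f(y) = C1 + C2*y^(1 - sqrt(3))


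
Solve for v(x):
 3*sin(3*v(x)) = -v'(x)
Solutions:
 v(x) = -acos((-C1 - exp(18*x))/(C1 - exp(18*x)))/3 + 2*pi/3
 v(x) = acos((-C1 - exp(18*x))/(C1 - exp(18*x)))/3


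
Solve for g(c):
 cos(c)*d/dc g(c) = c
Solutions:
 g(c) = C1 + Integral(c/cos(c), c)


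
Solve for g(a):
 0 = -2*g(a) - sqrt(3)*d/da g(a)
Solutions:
 g(a) = C1*exp(-2*sqrt(3)*a/3)


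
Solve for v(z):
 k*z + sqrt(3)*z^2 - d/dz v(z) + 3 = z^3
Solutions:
 v(z) = C1 + k*z^2/2 - z^4/4 + sqrt(3)*z^3/3 + 3*z


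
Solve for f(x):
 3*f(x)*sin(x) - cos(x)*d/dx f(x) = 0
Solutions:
 f(x) = C1/cos(x)^3


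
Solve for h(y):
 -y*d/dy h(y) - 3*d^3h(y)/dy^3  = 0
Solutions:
 h(y) = C1 + Integral(C2*airyai(-3^(2/3)*y/3) + C3*airybi(-3^(2/3)*y/3), y)


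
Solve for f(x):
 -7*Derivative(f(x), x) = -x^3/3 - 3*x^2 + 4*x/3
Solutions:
 f(x) = C1 + x^4/84 + x^3/7 - 2*x^2/21


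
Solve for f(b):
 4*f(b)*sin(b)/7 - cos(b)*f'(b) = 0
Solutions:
 f(b) = C1/cos(b)^(4/7)


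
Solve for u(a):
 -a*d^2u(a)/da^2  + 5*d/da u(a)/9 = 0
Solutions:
 u(a) = C1 + C2*a^(14/9)


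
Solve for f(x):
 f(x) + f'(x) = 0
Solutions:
 f(x) = C1*exp(-x)


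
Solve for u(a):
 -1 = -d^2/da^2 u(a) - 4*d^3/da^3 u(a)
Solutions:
 u(a) = C1 + C2*a + C3*exp(-a/4) + a^2/2


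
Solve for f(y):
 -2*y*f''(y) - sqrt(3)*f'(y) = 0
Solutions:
 f(y) = C1 + C2*y^(1 - sqrt(3)/2)


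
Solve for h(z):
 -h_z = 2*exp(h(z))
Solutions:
 h(z) = log(1/(C1 + 2*z))


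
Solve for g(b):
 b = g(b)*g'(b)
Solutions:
 g(b) = -sqrt(C1 + b^2)
 g(b) = sqrt(C1 + b^2)


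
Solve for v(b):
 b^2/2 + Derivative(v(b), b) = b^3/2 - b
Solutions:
 v(b) = C1 + b^4/8 - b^3/6 - b^2/2


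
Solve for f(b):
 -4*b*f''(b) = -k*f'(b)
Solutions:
 f(b) = C1 + b^(re(k)/4 + 1)*(C2*sin(log(b)*Abs(im(k))/4) + C3*cos(log(b)*im(k)/4))


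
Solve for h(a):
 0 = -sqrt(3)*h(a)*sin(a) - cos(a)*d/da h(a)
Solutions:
 h(a) = C1*cos(a)^(sqrt(3))


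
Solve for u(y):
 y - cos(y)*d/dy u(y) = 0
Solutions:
 u(y) = C1 + Integral(y/cos(y), y)


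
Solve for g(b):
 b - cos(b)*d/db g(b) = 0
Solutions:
 g(b) = C1 + Integral(b/cos(b), b)


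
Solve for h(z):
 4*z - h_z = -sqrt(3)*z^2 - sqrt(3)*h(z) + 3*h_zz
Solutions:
 h(z) = C1*exp(z*(-1 + sqrt(1 + 12*sqrt(3)))/6) + C2*exp(-z*(1 + sqrt(1 + 12*sqrt(3)))/6) - z^2 - 2*sqrt(3)*z - 2*sqrt(3) - 2


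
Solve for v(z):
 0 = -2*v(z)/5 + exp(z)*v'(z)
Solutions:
 v(z) = C1*exp(-2*exp(-z)/5)


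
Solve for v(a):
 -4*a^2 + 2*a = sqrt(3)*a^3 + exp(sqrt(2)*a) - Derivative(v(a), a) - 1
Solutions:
 v(a) = C1 + sqrt(3)*a^4/4 + 4*a^3/3 - a^2 - a + sqrt(2)*exp(sqrt(2)*a)/2


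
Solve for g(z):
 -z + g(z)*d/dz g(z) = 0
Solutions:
 g(z) = -sqrt(C1 + z^2)
 g(z) = sqrt(C1 + z^2)


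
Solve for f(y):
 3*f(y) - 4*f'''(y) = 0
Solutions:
 f(y) = C3*exp(6^(1/3)*y/2) + (C1*sin(2^(1/3)*3^(5/6)*y/4) + C2*cos(2^(1/3)*3^(5/6)*y/4))*exp(-6^(1/3)*y/4)


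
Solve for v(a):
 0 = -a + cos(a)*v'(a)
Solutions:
 v(a) = C1 + Integral(a/cos(a), a)


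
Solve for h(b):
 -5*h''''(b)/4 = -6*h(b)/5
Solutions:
 h(b) = C1*exp(-24^(1/4)*sqrt(5)*b/5) + C2*exp(24^(1/4)*sqrt(5)*b/5) + C3*sin(24^(1/4)*sqrt(5)*b/5) + C4*cos(24^(1/4)*sqrt(5)*b/5)


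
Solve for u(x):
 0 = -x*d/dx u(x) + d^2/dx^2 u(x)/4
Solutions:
 u(x) = C1 + C2*erfi(sqrt(2)*x)


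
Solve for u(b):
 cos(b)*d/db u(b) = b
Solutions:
 u(b) = C1 + Integral(b/cos(b), b)


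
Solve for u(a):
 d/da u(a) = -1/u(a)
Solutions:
 u(a) = -sqrt(C1 - 2*a)
 u(a) = sqrt(C1 - 2*a)


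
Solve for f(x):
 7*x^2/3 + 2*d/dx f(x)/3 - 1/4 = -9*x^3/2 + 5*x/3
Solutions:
 f(x) = C1 - 27*x^4/16 - 7*x^3/6 + 5*x^2/4 + 3*x/8


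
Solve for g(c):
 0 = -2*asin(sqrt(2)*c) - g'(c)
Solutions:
 g(c) = C1 - 2*c*asin(sqrt(2)*c) - sqrt(2)*sqrt(1 - 2*c^2)


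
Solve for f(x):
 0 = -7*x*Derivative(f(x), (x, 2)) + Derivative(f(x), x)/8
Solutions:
 f(x) = C1 + C2*x^(57/56)


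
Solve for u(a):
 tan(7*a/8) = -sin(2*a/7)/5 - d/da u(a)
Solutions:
 u(a) = C1 + 8*log(cos(7*a/8))/7 + 7*cos(2*a/7)/10


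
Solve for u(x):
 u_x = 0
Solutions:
 u(x) = C1


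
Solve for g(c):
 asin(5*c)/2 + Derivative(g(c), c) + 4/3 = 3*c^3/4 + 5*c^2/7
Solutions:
 g(c) = C1 + 3*c^4/16 + 5*c^3/21 - c*asin(5*c)/2 - 4*c/3 - sqrt(1 - 25*c^2)/10


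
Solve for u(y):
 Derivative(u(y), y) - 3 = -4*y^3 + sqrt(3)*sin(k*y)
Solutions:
 u(y) = C1 - y^4 + 3*y - sqrt(3)*cos(k*y)/k


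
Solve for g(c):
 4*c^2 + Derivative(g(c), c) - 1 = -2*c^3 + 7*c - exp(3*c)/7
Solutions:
 g(c) = C1 - c^4/2 - 4*c^3/3 + 7*c^2/2 + c - exp(3*c)/21


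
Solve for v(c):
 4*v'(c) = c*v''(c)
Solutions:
 v(c) = C1 + C2*c^5


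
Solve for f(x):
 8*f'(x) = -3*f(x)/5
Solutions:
 f(x) = C1*exp(-3*x/40)


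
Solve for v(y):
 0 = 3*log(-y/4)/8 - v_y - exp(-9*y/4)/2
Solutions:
 v(y) = C1 + 3*y*log(-y)/8 + 3*y*(-2*log(2) - 1)/8 + 2*exp(-9*y/4)/9


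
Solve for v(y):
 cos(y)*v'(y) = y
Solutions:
 v(y) = C1 + Integral(y/cos(y), y)


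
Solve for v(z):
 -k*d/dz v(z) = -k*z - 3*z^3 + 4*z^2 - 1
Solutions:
 v(z) = C1 + z^2/2 + 3*z^4/(4*k) - 4*z^3/(3*k) + z/k


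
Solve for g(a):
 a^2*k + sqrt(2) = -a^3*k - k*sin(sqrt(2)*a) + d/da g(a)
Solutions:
 g(a) = C1 + a^4*k/4 + a^3*k/3 + sqrt(2)*a - sqrt(2)*k*cos(sqrt(2)*a)/2


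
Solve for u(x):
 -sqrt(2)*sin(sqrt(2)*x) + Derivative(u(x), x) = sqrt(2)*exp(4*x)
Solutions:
 u(x) = C1 + sqrt(2)*exp(4*x)/4 - cos(sqrt(2)*x)


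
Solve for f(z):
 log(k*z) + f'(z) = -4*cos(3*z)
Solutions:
 f(z) = C1 - z*log(k*z) + z - 4*sin(3*z)/3


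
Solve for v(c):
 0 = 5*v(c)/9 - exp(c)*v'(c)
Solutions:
 v(c) = C1*exp(-5*exp(-c)/9)


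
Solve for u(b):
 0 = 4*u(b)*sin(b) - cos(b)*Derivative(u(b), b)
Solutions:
 u(b) = C1/cos(b)^4


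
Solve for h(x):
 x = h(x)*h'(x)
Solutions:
 h(x) = -sqrt(C1 + x^2)
 h(x) = sqrt(C1 + x^2)


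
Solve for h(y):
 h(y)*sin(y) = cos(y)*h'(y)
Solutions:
 h(y) = C1/cos(y)


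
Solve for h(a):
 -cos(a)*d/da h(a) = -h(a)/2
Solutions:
 h(a) = C1*(sin(a) + 1)^(1/4)/(sin(a) - 1)^(1/4)


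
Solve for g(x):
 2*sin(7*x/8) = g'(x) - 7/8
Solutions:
 g(x) = C1 + 7*x/8 - 16*cos(7*x/8)/7


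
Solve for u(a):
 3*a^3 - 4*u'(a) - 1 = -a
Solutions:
 u(a) = C1 + 3*a^4/16 + a^2/8 - a/4


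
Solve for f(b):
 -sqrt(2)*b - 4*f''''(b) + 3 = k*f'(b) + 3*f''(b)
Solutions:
 f(b) = C1 + C2*exp(b*(-(k + sqrt(k^2 + 1))^(1/3) + (k + sqrt(k^2 + 1))^(-1/3))/2) + C3*exp(b*((k + sqrt(k^2 + 1))^(1/3)/4 - sqrt(3)*I*(k + sqrt(k^2 + 1))^(1/3)/4 + 1/((-1 + sqrt(3)*I)*(k + sqrt(k^2 + 1))^(1/3)))) + C4*exp(b*((k + sqrt(k^2 + 1))^(1/3)/4 + sqrt(3)*I*(k + sqrt(k^2 + 1))^(1/3)/4 - 1/((1 + sqrt(3)*I)*(k + sqrt(k^2 + 1))^(1/3)))) - sqrt(2)*b^2/(2*k) + 3*b/k + 3*sqrt(2)*b/k^2


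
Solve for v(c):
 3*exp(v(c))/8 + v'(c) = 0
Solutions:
 v(c) = log(1/(C1 + 3*c)) + 3*log(2)


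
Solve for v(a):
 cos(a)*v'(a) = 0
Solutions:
 v(a) = C1


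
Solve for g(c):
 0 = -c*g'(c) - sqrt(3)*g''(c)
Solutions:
 g(c) = C1 + C2*erf(sqrt(2)*3^(3/4)*c/6)


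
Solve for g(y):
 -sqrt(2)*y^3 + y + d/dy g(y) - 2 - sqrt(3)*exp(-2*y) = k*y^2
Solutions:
 g(y) = C1 + k*y^3/3 + sqrt(2)*y^4/4 - y^2/2 + 2*y - sqrt(3)*exp(-2*y)/2


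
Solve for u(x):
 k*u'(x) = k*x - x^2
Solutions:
 u(x) = C1 + x^2/2 - x^3/(3*k)


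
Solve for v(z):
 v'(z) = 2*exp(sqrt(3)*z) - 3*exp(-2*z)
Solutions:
 v(z) = C1 + 2*sqrt(3)*exp(sqrt(3)*z)/3 + 3*exp(-2*z)/2


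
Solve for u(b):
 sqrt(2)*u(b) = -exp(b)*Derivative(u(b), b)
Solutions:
 u(b) = C1*exp(sqrt(2)*exp(-b))


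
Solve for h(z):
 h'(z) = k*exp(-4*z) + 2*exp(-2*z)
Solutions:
 h(z) = C1 - k*exp(-4*z)/4 - exp(-2*z)


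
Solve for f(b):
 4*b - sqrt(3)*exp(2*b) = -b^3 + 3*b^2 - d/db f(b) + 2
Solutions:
 f(b) = C1 - b^4/4 + b^3 - 2*b^2 + 2*b + sqrt(3)*exp(2*b)/2


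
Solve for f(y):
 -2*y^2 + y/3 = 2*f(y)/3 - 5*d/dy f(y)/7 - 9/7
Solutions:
 f(y) = C1*exp(14*y/15) - 3*y^2 - 83*y/14 - 867/196


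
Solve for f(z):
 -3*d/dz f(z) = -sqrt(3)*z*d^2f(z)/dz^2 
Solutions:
 f(z) = C1 + C2*z^(1 + sqrt(3))


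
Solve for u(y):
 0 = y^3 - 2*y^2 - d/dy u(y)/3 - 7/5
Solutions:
 u(y) = C1 + 3*y^4/4 - 2*y^3 - 21*y/5


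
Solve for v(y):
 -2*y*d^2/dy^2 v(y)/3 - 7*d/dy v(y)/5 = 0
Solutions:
 v(y) = C1 + C2/y^(11/10)


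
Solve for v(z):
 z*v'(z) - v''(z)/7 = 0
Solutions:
 v(z) = C1 + C2*erfi(sqrt(14)*z/2)


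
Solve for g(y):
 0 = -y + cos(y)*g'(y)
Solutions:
 g(y) = C1 + Integral(y/cos(y), y)


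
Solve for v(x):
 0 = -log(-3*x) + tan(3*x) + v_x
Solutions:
 v(x) = C1 + x*log(-x) - x + x*log(3) + log(cos(3*x))/3


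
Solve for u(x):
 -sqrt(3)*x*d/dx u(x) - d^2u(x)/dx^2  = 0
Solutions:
 u(x) = C1 + C2*erf(sqrt(2)*3^(1/4)*x/2)


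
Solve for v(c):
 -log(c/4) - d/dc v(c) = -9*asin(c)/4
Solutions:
 v(c) = C1 - c*log(c) + 9*c*asin(c)/4 + c + 2*c*log(2) + 9*sqrt(1 - c^2)/4


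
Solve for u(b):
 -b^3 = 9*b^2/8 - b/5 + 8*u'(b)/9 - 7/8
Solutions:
 u(b) = C1 - 9*b^4/32 - 27*b^3/64 + 9*b^2/80 + 63*b/64


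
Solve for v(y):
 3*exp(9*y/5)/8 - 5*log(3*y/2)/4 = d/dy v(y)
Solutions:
 v(y) = C1 - 5*y*log(y)/4 + 5*y*(-log(3) + log(2) + 1)/4 + 5*exp(9*y/5)/24


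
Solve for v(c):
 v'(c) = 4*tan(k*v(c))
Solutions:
 v(c) = Piecewise((-asin(exp(C1*k + 4*c*k))/k + pi/k, Ne(k, 0)), (nan, True))
 v(c) = Piecewise((asin(exp(C1*k + 4*c*k))/k, Ne(k, 0)), (nan, True))


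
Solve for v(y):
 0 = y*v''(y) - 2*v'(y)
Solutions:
 v(y) = C1 + C2*y^3


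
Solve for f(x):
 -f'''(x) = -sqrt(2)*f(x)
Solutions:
 f(x) = C3*exp(2^(1/6)*x) + (C1*sin(2^(1/6)*sqrt(3)*x/2) + C2*cos(2^(1/6)*sqrt(3)*x/2))*exp(-2^(1/6)*x/2)


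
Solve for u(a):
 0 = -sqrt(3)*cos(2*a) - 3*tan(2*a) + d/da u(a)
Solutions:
 u(a) = C1 - 3*log(cos(2*a))/2 + sqrt(3)*sin(2*a)/2


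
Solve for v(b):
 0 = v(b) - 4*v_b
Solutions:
 v(b) = C1*exp(b/4)


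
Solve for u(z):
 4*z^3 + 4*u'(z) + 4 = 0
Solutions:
 u(z) = C1 - z^4/4 - z


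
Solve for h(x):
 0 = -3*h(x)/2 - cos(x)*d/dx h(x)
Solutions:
 h(x) = C1*(sin(x) - 1)^(3/4)/(sin(x) + 1)^(3/4)


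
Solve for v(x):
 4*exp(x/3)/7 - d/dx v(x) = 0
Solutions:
 v(x) = C1 + 12*exp(x/3)/7


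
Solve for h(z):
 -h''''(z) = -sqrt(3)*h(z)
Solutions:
 h(z) = C1*exp(-3^(1/8)*z) + C2*exp(3^(1/8)*z) + C3*sin(3^(1/8)*z) + C4*cos(3^(1/8)*z)


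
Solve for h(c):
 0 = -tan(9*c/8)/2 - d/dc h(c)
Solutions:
 h(c) = C1 + 4*log(cos(9*c/8))/9


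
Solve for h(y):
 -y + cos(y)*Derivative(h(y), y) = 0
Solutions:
 h(y) = C1 + Integral(y/cos(y), y)


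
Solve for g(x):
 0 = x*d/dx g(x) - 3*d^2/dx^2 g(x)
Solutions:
 g(x) = C1 + C2*erfi(sqrt(6)*x/6)


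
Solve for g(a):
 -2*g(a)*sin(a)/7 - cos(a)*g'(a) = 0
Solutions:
 g(a) = C1*cos(a)^(2/7)


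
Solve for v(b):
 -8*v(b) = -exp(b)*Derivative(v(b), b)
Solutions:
 v(b) = C1*exp(-8*exp(-b))


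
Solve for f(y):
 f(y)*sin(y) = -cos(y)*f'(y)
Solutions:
 f(y) = C1*cos(y)


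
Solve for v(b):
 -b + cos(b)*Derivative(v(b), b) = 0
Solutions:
 v(b) = C1 + Integral(b/cos(b), b)


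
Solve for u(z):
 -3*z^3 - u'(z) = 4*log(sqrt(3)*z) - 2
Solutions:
 u(z) = C1 - 3*z^4/4 - 4*z*log(z) - z*log(9) + 6*z


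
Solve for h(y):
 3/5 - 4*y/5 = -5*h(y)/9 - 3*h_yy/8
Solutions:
 h(y) = C1*sin(2*sqrt(30)*y/9) + C2*cos(2*sqrt(30)*y/9) + 36*y/25 - 27/25


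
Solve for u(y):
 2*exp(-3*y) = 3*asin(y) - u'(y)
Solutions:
 u(y) = C1 + 3*y*asin(y) + 3*sqrt(1 - y^2) + 2*exp(-3*y)/3


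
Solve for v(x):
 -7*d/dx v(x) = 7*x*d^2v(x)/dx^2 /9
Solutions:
 v(x) = C1 + C2/x^8


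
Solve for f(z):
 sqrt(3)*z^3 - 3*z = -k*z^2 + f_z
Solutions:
 f(z) = C1 + k*z^3/3 + sqrt(3)*z^4/4 - 3*z^2/2


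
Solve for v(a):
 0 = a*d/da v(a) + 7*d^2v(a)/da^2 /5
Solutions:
 v(a) = C1 + C2*erf(sqrt(70)*a/14)


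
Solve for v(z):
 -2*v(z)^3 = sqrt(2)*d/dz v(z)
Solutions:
 v(z) = -sqrt(2)*sqrt(-1/(C1 - sqrt(2)*z))/2
 v(z) = sqrt(2)*sqrt(-1/(C1 - sqrt(2)*z))/2


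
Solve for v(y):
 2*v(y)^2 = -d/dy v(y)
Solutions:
 v(y) = 1/(C1 + 2*y)


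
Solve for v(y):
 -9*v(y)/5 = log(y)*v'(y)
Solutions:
 v(y) = C1*exp(-9*li(y)/5)


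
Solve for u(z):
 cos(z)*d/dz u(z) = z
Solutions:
 u(z) = C1 + Integral(z/cos(z), z)


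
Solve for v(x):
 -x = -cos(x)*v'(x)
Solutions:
 v(x) = C1 + Integral(x/cos(x), x)


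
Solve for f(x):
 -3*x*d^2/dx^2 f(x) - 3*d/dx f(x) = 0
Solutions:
 f(x) = C1 + C2*log(x)


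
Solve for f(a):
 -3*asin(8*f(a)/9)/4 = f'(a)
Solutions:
 Integral(1/asin(8*_y/9), (_y, f(a))) = C1 - 3*a/4


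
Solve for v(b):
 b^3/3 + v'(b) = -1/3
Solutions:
 v(b) = C1 - b^4/12 - b/3


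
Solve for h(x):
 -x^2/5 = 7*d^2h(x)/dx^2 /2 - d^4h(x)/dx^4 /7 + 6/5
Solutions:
 h(x) = C1 + C2*x + C3*exp(-7*sqrt(2)*x/2) + C4*exp(7*sqrt(2)*x/2) - x^4/210 - 298*x^2/1715


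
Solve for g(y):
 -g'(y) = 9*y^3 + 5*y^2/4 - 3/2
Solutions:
 g(y) = C1 - 9*y^4/4 - 5*y^3/12 + 3*y/2


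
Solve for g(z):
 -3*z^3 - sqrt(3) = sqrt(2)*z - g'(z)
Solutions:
 g(z) = C1 + 3*z^4/4 + sqrt(2)*z^2/2 + sqrt(3)*z


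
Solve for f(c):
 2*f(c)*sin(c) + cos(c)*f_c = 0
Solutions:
 f(c) = C1*cos(c)^2


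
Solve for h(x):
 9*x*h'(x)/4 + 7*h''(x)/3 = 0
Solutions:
 h(x) = C1 + C2*erf(3*sqrt(42)*x/28)


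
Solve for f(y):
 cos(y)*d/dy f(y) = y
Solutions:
 f(y) = C1 + Integral(y/cos(y), y)


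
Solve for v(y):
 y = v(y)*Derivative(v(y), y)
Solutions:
 v(y) = -sqrt(C1 + y^2)
 v(y) = sqrt(C1 + y^2)


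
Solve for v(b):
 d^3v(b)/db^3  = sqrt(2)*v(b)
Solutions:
 v(b) = C3*exp(2^(1/6)*b) + (C1*sin(2^(1/6)*sqrt(3)*b/2) + C2*cos(2^(1/6)*sqrt(3)*b/2))*exp(-2^(1/6)*b/2)


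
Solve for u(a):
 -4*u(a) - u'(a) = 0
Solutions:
 u(a) = C1*exp(-4*a)


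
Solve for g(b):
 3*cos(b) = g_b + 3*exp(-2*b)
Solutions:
 g(b) = C1 + 3*sin(b) + 3*exp(-2*b)/2


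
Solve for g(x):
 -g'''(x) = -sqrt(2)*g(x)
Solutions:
 g(x) = C3*exp(2^(1/6)*x) + (C1*sin(2^(1/6)*sqrt(3)*x/2) + C2*cos(2^(1/6)*sqrt(3)*x/2))*exp(-2^(1/6)*x/2)


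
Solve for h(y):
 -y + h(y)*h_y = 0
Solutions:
 h(y) = -sqrt(C1 + y^2)
 h(y) = sqrt(C1 + y^2)


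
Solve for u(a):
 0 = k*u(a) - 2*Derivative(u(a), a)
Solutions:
 u(a) = C1*exp(a*k/2)


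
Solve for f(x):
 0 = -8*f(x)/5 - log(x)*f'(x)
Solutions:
 f(x) = C1*exp(-8*li(x)/5)


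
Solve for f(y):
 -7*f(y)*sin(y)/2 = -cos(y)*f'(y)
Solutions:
 f(y) = C1/cos(y)^(7/2)


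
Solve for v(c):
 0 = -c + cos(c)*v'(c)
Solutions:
 v(c) = C1 + Integral(c/cos(c), c)


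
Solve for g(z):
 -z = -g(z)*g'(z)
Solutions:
 g(z) = -sqrt(C1 + z^2)
 g(z) = sqrt(C1 + z^2)


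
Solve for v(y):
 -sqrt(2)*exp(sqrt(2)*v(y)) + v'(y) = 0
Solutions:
 v(y) = sqrt(2)*(2*log(-1/(C1 + sqrt(2)*y)) - log(2))/4


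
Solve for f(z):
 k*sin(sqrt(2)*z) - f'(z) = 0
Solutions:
 f(z) = C1 - sqrt(2)*k*cos(sqrt(2)*z)/2


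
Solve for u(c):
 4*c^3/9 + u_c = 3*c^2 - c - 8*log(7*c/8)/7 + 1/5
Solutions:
 u(c) = C1 - c^4/9 + c^3 - c^2/2 - 8*c*log(c)/7 - 8*c*log(7)/7 + 47*c/35 + 24*c*log(2)/7


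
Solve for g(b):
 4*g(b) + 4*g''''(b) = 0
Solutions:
 g(b) = (C1*sin(sqrt(2)*b/2) + C2*cos(sqrt(2)*b/2))*exp(-sqrt(2)*b/2) + (C3*sin(sqrt(2)*b/2) + C4*cos(sqrt(2)*b/2))*exp(sqrt(2)*b/2)


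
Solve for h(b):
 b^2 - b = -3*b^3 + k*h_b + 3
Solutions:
 h(b) = C1 + 3*b^4/(4*k) + b^3/(3*k) - b^2/(2*k) - 3*b/k


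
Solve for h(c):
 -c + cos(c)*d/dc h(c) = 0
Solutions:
 h(c) = C1 + Integral(c/cos(c), c)


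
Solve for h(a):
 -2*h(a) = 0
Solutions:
 h(a) = 0


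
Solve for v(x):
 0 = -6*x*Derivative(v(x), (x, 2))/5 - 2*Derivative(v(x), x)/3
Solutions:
 v(x) = C1 + C2*x^(4/9)


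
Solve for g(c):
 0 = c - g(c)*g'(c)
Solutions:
 g(c) = -sqrt(C1 + c^2)
 g(c) = sqrt(C1 + c^2)


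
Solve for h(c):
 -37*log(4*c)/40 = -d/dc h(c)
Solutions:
 h(c) = C1 + 37*c*log(c)/40 - 37*c/40 + 37*c*log(2)/20


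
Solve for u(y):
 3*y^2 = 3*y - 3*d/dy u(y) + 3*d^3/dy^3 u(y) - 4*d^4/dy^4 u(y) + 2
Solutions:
 u(y) = C1 + C2*exp(y*((4*sqrt(33) + 23)^(-1/3) + 2 + (4*sqrt(33) + 23)^(1/3))/8)*sin(sqrt(3)*y*(-(4*sqrt(33) + 23)^(1/3) + (4*sqrt(33) + 23)^(-1/3))/8) + C3*exp(y*((4*sqrt(33) + 23)^(-1/3) + 2 + (4*sqrt(33) + 23)^(1/3))/8)*cos(sqrt(3)*y*(-(4*sqrt(33) + 23)^(1/3) + (4*sqrt(33) + 23)^(-1/3))/8) + C4*exp(y*(-(4*sqrt(33) + 23)^(1/3) - 1/(4*sqrt(33) + 23)^(1/3) + 1)/4) - y^3/3 + y^2/2 - 4*y/3


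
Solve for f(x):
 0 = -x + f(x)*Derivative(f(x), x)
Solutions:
 f(x) = -sqrt(C1 + x^2)
 f(x) = sqrt(C1 + x^2)


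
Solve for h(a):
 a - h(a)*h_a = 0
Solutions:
 h(a) = -sqrt(C1 + a^2)
 h(a) = sqrt(C1 + a^2)


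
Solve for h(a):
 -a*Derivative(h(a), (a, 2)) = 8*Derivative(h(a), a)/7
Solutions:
 h(a) = C1 + C2/a^(1/7)


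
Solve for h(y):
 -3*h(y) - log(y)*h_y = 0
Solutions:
 h(y) = C1*exp(-3*li(y))


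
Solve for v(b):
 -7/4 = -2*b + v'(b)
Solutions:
 v(b) = C1 + b^2 - 7*b/4


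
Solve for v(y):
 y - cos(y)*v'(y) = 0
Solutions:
 v(y) = C1 + Integral(y/cos(y), y)


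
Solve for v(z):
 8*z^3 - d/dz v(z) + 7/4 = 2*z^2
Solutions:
 v(z) = C1 + 2*z^4 - 2*z^3/3 + 7*z/4


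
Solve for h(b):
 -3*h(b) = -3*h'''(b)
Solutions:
 h(b) = C3*exp(b) + (C1*sin(sqrt(3)*b/2) + C2*cos(sqrt(3)*b/2))*exp(-b/2)


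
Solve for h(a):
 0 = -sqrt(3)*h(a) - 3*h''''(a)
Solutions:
 h(a) = (C1*sin(sqrt(2)*3^(7/8)*a/6) + C2*cos(sqrt(2)*3^(7/8)*a/6))*exp(-sqrt(2)*3^(7/8)*a/6) + (C3*sin(sqrt(2)*3^(7/8)*a/6) + C4*cos(sqrt(2)*3^(7/8)*a/6))*exp(sqrt(2)*3^(7/8)*a/6)


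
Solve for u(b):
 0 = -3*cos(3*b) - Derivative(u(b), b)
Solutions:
 u(b) = C1 - sin(3*b)


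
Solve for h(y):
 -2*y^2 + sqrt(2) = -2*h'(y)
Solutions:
 h(y) = C1 + y^3/3 - sqrt(2)*y/2


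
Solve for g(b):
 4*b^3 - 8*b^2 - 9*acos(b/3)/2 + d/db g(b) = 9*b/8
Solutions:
 g(b) = C1 - b^4 + 8*b^3/3 + 9*b^2/16 + 9*b*acos(b/3)/2 - 9*sqrt(9 - b^2)/2


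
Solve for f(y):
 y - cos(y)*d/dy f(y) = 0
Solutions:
 f(y) = C1 + Integral(y/cos(y), y)


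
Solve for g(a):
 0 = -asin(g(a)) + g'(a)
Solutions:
 Integral(1/asin(_y), (_y, g(a))) = C1 + a


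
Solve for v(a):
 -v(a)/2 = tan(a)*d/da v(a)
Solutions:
 v(a) = C1/sqrt(sin(a))


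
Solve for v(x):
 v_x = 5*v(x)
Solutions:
 v(x) = C1*exp(5*x)


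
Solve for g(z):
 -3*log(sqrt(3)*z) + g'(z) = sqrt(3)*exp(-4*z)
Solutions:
 g(z) = C1 + 3*z*log(z) + z*(-3 + 3*log(3)/2) - sqrt(3)*exp(-4*z)/4


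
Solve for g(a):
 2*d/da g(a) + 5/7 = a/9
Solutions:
 g(a) = C1 + a^2/36 - 5*a/14


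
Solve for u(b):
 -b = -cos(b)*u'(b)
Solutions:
 u(b) = C1 + Integral(b/cos(b), b)


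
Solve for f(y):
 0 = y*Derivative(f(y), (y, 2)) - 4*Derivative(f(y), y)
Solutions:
 f(y) = C1 + C2*y^5


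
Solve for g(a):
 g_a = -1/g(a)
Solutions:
 g(a) = -sqrt(C1 - 2*a)
 g(a) = sqrt(C1 - 2*a)


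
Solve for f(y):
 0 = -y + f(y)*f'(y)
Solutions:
 f(y) = -sqrt(C1 + y^2)
 f(y) = sqrt(C1 + y^2)


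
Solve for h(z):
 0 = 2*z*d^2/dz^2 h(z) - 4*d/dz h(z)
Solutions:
 h(z) = C1 + C2*z^3


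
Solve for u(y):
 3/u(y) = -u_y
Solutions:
 u(y) = -sqrt(C1 - 6*y)
 u(y) = sqrt(C1 - 6*y)


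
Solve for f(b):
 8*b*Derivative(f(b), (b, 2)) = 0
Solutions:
 f(b) = C1 + C2*b


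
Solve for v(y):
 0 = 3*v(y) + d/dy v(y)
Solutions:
 v(y) = C1*exp(-3*y)


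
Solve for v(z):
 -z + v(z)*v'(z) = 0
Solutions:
 v(z) = -sqrt(C1 + z^2)
 v(z) = sqrt(C1 + z^2)


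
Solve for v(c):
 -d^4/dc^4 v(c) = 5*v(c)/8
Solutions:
 v(c) = (C1*sin(2^(3/4)*5^(1/4)*c/4) + C2*cos(2^(3/4)*5^(1/4)*c/4))*exp(-2^(3/4)*5^(1/4)*c/4) + (C3*sin(2^(3/4)*5^(1/4)*c/4) + C4*cos(2^(3/4)*5^(1/4)*c/4))*exp(2^(3/4)*5^(1/4)*c/4)


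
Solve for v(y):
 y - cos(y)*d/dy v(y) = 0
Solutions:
 v(y) = C1 + Integral(y/cos(y), y)


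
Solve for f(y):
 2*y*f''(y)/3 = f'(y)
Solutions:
 f(y) = C1 + C2*y^(5/2)


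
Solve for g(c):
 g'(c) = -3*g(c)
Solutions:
 g(c) = C1*exp(-3*c)


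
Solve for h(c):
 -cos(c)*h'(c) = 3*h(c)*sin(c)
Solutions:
 h(c) = C1*cos(c)^3


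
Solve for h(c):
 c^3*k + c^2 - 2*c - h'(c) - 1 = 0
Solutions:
 h(c) = C1 + c^4*k/4 + c^3/3 - c^2 - c


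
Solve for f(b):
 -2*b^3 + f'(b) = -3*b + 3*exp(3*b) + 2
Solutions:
 f(b) = C1 + b^4/2 - 3*b^2/2 + 2*b + exp(3*b)


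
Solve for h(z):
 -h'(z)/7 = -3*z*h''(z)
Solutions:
 h(z) = C1 + C2*z^(22/21)


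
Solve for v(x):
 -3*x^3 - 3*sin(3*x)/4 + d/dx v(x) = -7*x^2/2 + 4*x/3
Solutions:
 v(x) = C1 + 3*x^4/4 - 7*x^3/6 + 2*x^2/3 - cos(3*x)/4


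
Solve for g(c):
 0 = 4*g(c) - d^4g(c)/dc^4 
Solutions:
 g(c) = C1*exp(-sqrt(2)*c) + C2*exp(sqrt(2)*c) + C3*sin(sqrt(2)*c) + C4*cos(sqrt(2)*c)


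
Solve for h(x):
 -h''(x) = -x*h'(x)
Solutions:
 h(x) = C1 + C2*erfi(sqrt(2)*x/2)


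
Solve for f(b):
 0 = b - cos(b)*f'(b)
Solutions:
 f(b) = C1 + Integral(b/cos(b), b)


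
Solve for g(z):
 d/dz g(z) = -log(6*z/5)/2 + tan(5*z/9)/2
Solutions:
 g(z) = C1 - z*log(z)/2 - z*log(6) + z/2 + z*log(30)/2 - 9*log(cos(5*z/9))/10


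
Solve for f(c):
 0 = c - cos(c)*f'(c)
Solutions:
 f(c) = C1 + Integral(c/cos(c), c)


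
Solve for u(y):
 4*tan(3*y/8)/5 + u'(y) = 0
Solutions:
 u(y) = C1 + 32*log(cos(3*y/8))/15


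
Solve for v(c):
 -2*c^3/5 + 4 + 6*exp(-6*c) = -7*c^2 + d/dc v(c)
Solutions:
 v(c) = C1 - c^4/10 + 7*c^3/3 + 4*c - exp(-6*c)


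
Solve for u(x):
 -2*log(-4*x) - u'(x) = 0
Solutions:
 u(x) = C1 - 2*x*log(-x) + 2*x*(1 - 2*log(2))


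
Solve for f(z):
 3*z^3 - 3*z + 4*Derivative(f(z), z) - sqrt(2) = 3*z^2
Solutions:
 f(z) = C1 - 3*z^4/16 + z^3/4 + 3*z^2/8 + sqrt(2)*z/4


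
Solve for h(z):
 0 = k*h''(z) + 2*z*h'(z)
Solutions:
 h(z) = C1 + C2*sqrt(k)*erf(z*sqrt(1/k))


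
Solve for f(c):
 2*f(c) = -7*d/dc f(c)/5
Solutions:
 f(c) = C1*exp(-10*c/7)


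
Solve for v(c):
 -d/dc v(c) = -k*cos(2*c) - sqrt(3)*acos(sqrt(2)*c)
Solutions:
 v(c) = C1 + k*sin(2*c)/2 + sqrt(3)*(c*acos(sqrt(2)*c) - sqrt(2)*sqrt(1 - 2*c^2)/2)


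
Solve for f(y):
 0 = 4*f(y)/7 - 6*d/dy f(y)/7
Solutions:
 f(y) = C1*exp(2*y/3)


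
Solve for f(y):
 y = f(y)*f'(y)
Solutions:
 f(y) = -sqrt(C1 + y^2)
 f(y) = sqrt(C1 + y^2)


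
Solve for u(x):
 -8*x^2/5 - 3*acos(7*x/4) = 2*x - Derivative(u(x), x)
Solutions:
 u(x) = C1 + 8*x^3/15 + x^2 + 3*x*acos(7*x/4) - 3*sqrt(16 - 49*x^2)/7


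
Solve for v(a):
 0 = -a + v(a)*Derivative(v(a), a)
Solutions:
 v(a) = -sqrt(C1 + a^2)
 v(a) = sqrt(C1 + a^2)


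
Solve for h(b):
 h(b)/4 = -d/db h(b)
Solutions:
 h(b) = C1*exp(-b/4)


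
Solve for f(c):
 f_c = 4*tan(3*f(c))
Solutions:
 f(c) = -asin(C1*exp(12*c))/3 + pi/3
 f(c) = asin(C1*exp(12*c))/3


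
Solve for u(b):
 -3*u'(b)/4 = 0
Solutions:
 u(b) = C1


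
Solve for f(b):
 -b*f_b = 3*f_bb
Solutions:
 f(b) = C1 + C2*erf(sqrt(6)*b/6)


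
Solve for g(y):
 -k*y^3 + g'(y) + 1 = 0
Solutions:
 g(y) = C1 + k*y^4/4 - y


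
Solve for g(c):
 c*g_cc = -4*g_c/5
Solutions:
 g(c) = C1 + C2*c^(1/5)


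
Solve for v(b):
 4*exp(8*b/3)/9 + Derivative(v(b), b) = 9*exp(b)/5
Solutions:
 v(b) = C1 - exp(8*b/3)/6 + 9*exp(b)/5


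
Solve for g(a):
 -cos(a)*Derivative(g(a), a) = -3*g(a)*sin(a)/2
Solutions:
 g(a) = C1/cos(a)^(3/2)


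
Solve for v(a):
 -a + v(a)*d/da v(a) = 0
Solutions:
 v(a) = -sqrt(C1 + a^2)
 v(a) = sqrt(C1 + a^2)


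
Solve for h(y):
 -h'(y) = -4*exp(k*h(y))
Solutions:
 h(y) = Piecewise((log(-1/(C1*k + 4*k*y))/k, Ne(k, 0)), (nan, True))
 h(y) = Piecewise((C1 + 4*y, Eq(k, 0)), (nan, True))


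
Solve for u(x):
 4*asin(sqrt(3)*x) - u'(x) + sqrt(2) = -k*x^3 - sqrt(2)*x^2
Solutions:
 u(x) = C1 + k*x^4/4 + sqrt(2)*x^3/3 + 4*x*asin(sqrt(3)*x) + sqrt(2)*x + 4*sqrt(3)*sqrt(1 - 3*x^2)/3


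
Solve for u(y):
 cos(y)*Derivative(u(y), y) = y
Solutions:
 u(y) = C1 + Integral(y/cos(y), y)


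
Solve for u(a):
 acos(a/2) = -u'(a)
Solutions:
 u(a) = C1 - a*acos(a/2) + sqrt(4 - a^2)


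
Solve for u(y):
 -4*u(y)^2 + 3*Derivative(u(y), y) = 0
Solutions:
 u(y) = -3/(C1 + 4*y)


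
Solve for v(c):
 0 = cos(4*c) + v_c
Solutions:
 v(c) = C1 - sin(4*c)/4


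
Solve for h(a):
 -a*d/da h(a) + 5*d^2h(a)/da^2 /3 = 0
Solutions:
 h(a) = C1 + C2*erfi(sqrt(30)*a/10)


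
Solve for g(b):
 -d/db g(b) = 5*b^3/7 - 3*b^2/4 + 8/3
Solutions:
 g(b) = C1 - 5*b^4/28 + b^3/4 - 8*b/3


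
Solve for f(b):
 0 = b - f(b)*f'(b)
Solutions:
 f(b) = -sqrt(C1 + b^2)
 f(b) = sqrt(C1 + b^2)


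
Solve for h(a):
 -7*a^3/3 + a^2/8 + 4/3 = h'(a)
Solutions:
 h(a) = C1 - 7*a^4/12 + a^3/24 + 4*a/3


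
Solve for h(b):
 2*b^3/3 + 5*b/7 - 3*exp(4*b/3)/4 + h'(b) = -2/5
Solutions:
 h(b) = C1 - b^4/6 - 5*b^2/14 - 2*b/5 + 9*exp(4*b/3)/16


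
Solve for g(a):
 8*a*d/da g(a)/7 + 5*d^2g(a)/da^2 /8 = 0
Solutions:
 g(a) = C1 + C2*erf(4*sqrt(70)*a/35)


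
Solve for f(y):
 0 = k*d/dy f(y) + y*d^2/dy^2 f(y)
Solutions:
 f(y) = C1 + y^(1 - re(k))*(C2*sin(log(y)*Abs(im(k))) + C3*cos(log(y)*im(k)))


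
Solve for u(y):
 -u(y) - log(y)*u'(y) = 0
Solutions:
 u(y) = C1*exp(-li(y))


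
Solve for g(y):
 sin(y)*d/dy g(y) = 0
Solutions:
 g(y) = C1


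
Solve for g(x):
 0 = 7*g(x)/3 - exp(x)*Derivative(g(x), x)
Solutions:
 g(x) = C1*exp(-7*exp(-x)/3)


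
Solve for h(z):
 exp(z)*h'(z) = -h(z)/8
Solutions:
 h(z) = C1*exp(exp(-z)/8)


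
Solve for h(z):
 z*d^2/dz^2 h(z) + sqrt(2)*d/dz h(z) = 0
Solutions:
 h(z) = C1 + C2*z^(1 - sqrt(2))


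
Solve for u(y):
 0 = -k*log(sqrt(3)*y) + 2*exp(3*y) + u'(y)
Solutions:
 u(y) = C1 + k*y*log(y) + k*y*(-1 + log(3)/2) - 2*exp(3*y)/3


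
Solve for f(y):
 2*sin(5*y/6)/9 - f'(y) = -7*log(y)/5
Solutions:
 f(y) = C1 + 7*y*log(y)/5 - 7*y/5 - 4*cos(5*y/6)/15


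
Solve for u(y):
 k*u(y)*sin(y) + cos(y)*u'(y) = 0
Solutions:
 u(y) = C1*exp(k*log(cos(y)))


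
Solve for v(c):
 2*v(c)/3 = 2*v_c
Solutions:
 v(c) = C1*exp(c/3)


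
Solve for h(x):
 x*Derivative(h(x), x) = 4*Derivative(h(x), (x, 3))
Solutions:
 h(x) = C1 + Integral(C2*airyai(2^(1/3)*x/2) + C3*airybi(2^(1/3)*x/2), x)


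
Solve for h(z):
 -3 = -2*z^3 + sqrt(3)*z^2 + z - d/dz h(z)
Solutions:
 h(z) = C1 - z^4/2 + sqrt(3)*z^3/3 + z^2/2 + 3*z


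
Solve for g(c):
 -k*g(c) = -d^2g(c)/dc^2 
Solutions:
 g(c) = C1*exp(-c*sqrt(k)) + C2*exp(c*sqrt(k))


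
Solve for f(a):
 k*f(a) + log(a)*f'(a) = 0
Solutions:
 f(a) = C1*exp(-k*li(a))


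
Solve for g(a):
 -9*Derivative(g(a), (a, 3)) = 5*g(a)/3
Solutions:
 g(a) = C3*exp(-5^(1/3)*a/3) + (C1*sin(sqrt(3)*5^(1/3)*a/6) + C2*cos(sqrt(3)*5^(1/3)*a/6))*exp(5^(1/3)*a/6)


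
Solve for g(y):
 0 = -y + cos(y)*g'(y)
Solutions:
 g(y) = C1 + Integral(y/cos(y), y)


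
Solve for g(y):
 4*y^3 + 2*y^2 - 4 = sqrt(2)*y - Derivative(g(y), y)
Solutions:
 g(y) = C1 - y^4 - 2*y^3/3 + sqrt(2)*y^2/2 + 4*y


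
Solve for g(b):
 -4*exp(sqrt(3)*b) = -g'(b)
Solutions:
 g(b) = C1 + 4*sqrt(3)*exp(sqrt(3)*b)/3


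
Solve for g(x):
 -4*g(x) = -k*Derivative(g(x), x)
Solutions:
 g(x) = C1*exp(4*x/k)


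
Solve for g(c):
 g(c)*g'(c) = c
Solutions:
 g(c) = -sqrt(C1 + c^2)
 g(c) = sqrt(C1 + c^2)


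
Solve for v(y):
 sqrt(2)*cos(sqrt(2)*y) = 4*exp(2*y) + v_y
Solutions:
 v(y) = C1 - 2*exp(2*y) + sin(sqrt(2)*y)


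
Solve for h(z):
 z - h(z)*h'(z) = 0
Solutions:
 h(z) = -sqrt(C1 + z^2)
 h(z) = sqrt(C1 + z^2)


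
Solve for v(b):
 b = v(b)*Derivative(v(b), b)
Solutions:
 v(b) = -sqrt(C1 + b^2)
 v(b) = sqrt(C1 + b^2)


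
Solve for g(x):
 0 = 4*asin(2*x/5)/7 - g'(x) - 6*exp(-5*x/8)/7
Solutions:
 g(x) = C1 + 4*x*asin(2*x/5)/7 + 2*sqrt(25 - 4*x^2)/7 + 48*exp(-5*x/8)/35


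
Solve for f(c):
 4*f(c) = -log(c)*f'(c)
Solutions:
 f(c) = C1*exp(-4*li(c))


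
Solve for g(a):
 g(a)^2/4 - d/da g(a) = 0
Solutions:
 g(a) = -4/(C1 + a)


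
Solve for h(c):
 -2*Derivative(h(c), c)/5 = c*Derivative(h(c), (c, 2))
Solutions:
 h(c) = C1 + C2*c^(3/5)


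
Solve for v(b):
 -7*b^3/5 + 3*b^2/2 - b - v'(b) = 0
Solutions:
 v(b) = C1 - 7*b^4/20 + b^3/2 - b^2/2


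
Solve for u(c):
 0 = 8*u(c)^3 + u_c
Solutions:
 u(c) = -sqrt(2)*sqrt(-1/(C1 - 8*c))/2
 u(c) = sqrt(2)*sqrt(-1/(C1 - 8*c))/2


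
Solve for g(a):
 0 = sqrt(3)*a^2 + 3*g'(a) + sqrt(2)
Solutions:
 g(a) = C1 - sqrt(3)*a^3/9 - sqrt(2)*a/3


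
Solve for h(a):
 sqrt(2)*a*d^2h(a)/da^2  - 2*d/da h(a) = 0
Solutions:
 h(a) = C1 + C2*a^(1 + sqrt(2))


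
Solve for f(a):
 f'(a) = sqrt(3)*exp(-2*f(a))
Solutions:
 f(a) = log(-sqrt(C1 + 2*sqrt(3)*a))
 f(a) = log(C1 + 2*sqrt(3)*a)/2


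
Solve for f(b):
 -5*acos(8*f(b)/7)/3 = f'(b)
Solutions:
 Integral(1/acos(8*_y/7), (_y, f(b))) = C1 - 5*b/3


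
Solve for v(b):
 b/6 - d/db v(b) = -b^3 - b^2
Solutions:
 v(b) = C1 + b^4/4 + b^3/3 + b^2/12


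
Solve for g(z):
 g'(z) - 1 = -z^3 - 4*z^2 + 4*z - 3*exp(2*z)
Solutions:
 g(z) = C1 - z^4/4 - 4*z^3/3 + 2*z^2 + z - 3*exp(2*z)/2


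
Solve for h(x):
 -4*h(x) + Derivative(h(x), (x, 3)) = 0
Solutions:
 h(x) = C3*exp(2^(2/3)*x) + (C1*sin(2^(2/3)*sqrt(3)*x/2) + C2*cos(2^(2/3)*sqrt(3)*x/2))*exp(-2^(2/3)*x/2)


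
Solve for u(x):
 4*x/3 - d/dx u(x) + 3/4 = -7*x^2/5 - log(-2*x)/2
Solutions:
 u(x) = C1 + 7*x^3/15 + 2*x^2/3 + x*log(-x)/2 + x*(1 + 2*log(2))/4


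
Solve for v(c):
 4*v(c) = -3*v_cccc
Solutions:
 v(c) = (C1*sin(3^(3/4)*c/3) + C2*cos(3^(3/4)*c/3))*exp(-3^(3/4)*c/3) + (C3*sin(3^(3/4)*c/3) + C4*cos(3^(3/4)*c/3))*exp(3^(3/4)*c/3)


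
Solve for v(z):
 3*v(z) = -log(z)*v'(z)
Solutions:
 v(z) = C1*exp(-3*li(z))


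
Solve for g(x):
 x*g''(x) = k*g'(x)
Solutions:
 g(x) = C1 + x^(re(k) + 1)*(C2*sin(log(x)*Abs(im(k))) + C3*cos(log(x)*im(k)))


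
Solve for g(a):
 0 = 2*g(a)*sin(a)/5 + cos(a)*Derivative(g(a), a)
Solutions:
 g(a) = C1*cos(a)^(2/5)


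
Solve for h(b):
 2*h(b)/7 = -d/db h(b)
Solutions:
 h(b) = C1*exp(-2*b/7)


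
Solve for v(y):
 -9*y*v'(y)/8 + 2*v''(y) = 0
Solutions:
 v(y) = C1 + C2*erfi(3*sqrt(2)*y/8)


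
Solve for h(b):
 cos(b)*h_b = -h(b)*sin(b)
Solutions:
 h(b) = C1*cos(b)


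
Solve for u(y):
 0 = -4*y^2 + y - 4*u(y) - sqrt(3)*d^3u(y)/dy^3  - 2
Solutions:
 u(y) = C3*exp(-2^(2/3)*3^(5/6)*y/3) - y^2 + y/4 + (C1*sin(2^(2/3)*3^(1/3)*y/2) + C2*cos(2^(2/3)*3^(1/3)*y/2))*exp(2^(2/3)*3^(5/6)*y/6) - 1/2


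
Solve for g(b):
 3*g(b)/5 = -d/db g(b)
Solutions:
 g(b) = C1*exp(-3*b/5)


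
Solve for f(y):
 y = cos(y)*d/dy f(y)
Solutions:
 f(y) = C1 + Integral(y/cos(y), y)


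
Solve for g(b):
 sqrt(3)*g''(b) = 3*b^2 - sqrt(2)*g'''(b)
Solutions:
 g(b) = C1 + C2*b + C3*exp(-sqrt(6)*b/2) + sqrt(3)*b^4/12 - sqrt(2)*b^3/3 + 2*sqrt(3)*b^2/3


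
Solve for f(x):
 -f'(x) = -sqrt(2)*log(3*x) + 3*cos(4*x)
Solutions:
 f(x) = C1 + sqrt(2)*x*(log(x) - 1) + sqrt(2)*x*log(3) - 3*sin(4*x)/4


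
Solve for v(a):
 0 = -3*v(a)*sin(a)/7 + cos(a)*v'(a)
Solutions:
 v(a) = C1/cos(a)^(3/7)


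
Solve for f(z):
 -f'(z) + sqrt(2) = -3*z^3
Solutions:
 f(z) = C1 + 3*z^4/4 + sqrt(2)*z


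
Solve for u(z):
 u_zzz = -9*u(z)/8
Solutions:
 u(z) = C3*exp(-3^(2/3)*z/2) + (C1*sin(3*3^(1/6)*z/4) + C2*cos(3*3^(1/6)*z/4))*exp(3^(2/3)*z/4)


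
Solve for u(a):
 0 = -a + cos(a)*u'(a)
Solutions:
 u(a) = C1 + Integral(a/cos(a), a)


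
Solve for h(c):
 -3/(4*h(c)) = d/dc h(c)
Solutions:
 h(c) = -sqrt(C1 - 6*c)/2
 h(c) = sqrt(C1 - 6*c)/2


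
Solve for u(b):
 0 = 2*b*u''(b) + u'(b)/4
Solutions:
 u(b) = C1 + C2*b^(7/8)


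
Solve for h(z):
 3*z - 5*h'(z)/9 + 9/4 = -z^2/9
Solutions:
 h(z) = C1 + z^3/15 + 27*z^2/10 + 81*z/20


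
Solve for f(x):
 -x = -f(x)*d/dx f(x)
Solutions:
 f(x) = -sqrt(C1 + x^2)
 f(x) = sqrt(C1 + x^2)


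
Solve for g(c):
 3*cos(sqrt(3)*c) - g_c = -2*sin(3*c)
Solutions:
 g(c) = C1 + sqrt(3)*sin(sqrt(3)*c) - 2*cos(3*c)/3


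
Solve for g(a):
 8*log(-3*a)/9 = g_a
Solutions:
 g(a) = C1 + 8*a*log(-a)/9 + 8*a*(-1 + log(3))/9


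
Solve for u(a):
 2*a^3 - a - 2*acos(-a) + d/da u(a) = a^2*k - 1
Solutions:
 u(a) = C1 - a^4/2 + a^3*k/3 + a^2/2 + 2*a*acos(-a) - a + 2*sqrt(1 - a^2)


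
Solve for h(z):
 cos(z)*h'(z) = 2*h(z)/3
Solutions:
 h(z) = C1*(sin(z) + 1)^(1/3)/(sin(z) - 1)^(1/3)


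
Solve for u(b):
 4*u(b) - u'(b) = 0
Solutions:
 u(b) = C1*exp(4*b)


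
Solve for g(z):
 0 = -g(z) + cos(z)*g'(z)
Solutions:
 g(z) = C1*sqrt(sin(z) + 1)/sqrt(sin(z) - 1)


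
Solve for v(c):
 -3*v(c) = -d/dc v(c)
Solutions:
 v(c) = C1*exp(3*c)


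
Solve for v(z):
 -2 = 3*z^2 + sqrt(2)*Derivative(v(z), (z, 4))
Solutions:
 v(z) = C1 + C2*z + C3*z^2 + C4*z^3 - sqrt(2)*z^6/240 - sqrt(2)*z^4/24


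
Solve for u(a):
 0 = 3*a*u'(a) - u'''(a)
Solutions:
 u(a) = C1 + Integral(C2*airyai(3^(1/3)*a) + C3*airybi(3^(1/3)*a), a)


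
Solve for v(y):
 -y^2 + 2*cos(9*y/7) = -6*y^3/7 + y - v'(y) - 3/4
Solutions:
 v(y) = C1 - 3*y^4/14 + y^3/3 + y^2/2 - 3*y/4 - 14*sin(9*y/7)/9


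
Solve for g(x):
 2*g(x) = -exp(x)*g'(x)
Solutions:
 g(x) = C1*exp(2*exp(-x))


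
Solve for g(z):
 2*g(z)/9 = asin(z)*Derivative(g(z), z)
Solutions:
 g(z) = C1*exp(2*Integral(1/asin(z), z)/9)


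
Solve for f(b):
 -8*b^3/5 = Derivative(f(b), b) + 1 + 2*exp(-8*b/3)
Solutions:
 f(b) = C1 - 2*b^4/5 - b + 3*exp(-8*b/3)/4


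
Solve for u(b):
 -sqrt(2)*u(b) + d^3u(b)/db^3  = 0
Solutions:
 u(b) = C3*exp(2^(1/6)*b) + (C1*sin(2^(1/6)*sqrt(3)*b/2) + C2*cos(2^(1/6)*sqrt(3)*b/2))*exp(-2^(1/6)*b/2)


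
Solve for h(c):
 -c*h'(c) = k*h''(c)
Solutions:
 h(c) = C1 + C2*sqrt(k)*erf(sqrt(2)*c*sqrt(1/k)/2)


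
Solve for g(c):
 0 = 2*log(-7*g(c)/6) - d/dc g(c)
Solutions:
 -Integral(1/(log(-_y) - log(6) + log(7)), (_y, g(c)))/2 = C1 - c


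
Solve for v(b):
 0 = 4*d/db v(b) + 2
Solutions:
 v(b) = C1 - b/2


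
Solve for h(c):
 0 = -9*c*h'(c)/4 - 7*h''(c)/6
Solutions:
 h(c) = C1 + C2*erf(3*sqrt(21)*c/14)


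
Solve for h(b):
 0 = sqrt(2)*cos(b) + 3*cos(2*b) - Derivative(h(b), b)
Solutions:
 h(b) = C1 + sqrt(2)*sin(b) + 3*sin(2*b)/2


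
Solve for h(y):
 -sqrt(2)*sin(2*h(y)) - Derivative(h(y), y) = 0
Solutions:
 h(y) = pi - acos((-C1 - exp(4*sqrt(2)*y))/(C1 - exp(4*sqrt(2)*y)))/2
 h(y) = acos((-C1 - exp(4*sqrt(2)*y))/(C1 - exp(4*sqrt(2)*y)))/2


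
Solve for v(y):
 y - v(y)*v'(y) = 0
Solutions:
 v(y) = -sqrt(C1 + y^2)
 v(y) = sqrt(C1 + y^2)


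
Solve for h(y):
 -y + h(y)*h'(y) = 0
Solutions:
 h(y) = -sqrt(C1 + y^2)
 h(y) = sqrt(C1 + y^2)


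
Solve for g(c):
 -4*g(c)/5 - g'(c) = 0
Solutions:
 g(c) = C1*exp(-4*c/5)


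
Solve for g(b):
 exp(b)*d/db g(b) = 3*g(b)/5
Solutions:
 g(b) = C1*exp(-3*exp(-b)/5)


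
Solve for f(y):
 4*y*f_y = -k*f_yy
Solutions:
 f(y) = C1 + C2*sqrt(k)*erf(sqrt(2)*y*sqrt(1/k))


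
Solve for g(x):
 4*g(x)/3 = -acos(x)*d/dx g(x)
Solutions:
 g(x) = C1*exp(-4*Integral(1/acos(x), x)/3)


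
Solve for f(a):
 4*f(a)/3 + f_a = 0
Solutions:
 f(a) = C1*exp(-4*a/3)


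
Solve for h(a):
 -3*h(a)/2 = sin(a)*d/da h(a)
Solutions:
 h(a) = C1*(cos(a) + 1)^(3/4)/(cos(a) - 1)^(3/4)


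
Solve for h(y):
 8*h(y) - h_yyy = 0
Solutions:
 h(y) = C3*exp(2*y) + (C1*sin(sqrt(3)*y) + C2*cos(sqrt(3)*y))*exp(-y)


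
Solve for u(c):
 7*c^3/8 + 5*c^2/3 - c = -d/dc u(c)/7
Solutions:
 u(c) = C1 - 49*c^4/32 - 35*c^3/9 + 7*c^2/2


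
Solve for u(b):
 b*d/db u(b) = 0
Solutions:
 u(b) = C1


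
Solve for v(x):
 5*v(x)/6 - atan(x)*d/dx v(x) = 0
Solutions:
 v(x) = C1*exp(5*Integral(1/atan(x), x)/6)


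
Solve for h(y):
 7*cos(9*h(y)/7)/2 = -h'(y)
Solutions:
 7*y/2 - 7*log(sin(9*h(y)/7) - 1)/18 + 7*log(sin(9*h(y)/7) + 1)/18 = C1


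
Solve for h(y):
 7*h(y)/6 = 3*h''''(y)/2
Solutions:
 h(y) = C1*exp(-sqrt(3)*7^(1/4)*y/3) + C2*exp(sqrt(3)*7^(1/4)*y/3) + C3*sin(sqrt(3)*7^(1/4)*y/3) + C4*cos(sqrt(3)*7^(1/4)*y/3)


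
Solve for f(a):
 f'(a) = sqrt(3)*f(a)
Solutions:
 f(a) = C1*exp(sqrt(3)*a)


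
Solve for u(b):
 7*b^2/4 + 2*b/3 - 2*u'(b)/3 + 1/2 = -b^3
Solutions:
 u(b) = C1 + 3*b^4/8 + 7*b^3/8 + b^2/2 + 3*b/4


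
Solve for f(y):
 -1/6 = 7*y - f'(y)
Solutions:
 f(y) = C1 + 7*y^2/2 + y/6


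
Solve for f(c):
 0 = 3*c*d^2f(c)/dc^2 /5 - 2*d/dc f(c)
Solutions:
 f(c) = C1 + C2*c^(13/3)
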